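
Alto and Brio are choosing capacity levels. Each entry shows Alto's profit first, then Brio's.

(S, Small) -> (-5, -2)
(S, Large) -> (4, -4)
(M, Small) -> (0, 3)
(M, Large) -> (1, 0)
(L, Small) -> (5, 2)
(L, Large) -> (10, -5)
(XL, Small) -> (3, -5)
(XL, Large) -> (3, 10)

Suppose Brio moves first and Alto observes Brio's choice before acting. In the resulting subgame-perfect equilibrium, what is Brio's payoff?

Alto best-responds to each possible Brio move:
- Small → Alto plays L (best of -5, 0, 5, 3); Brio gets 2.
- Large → Alto plays L (best of 4, 1, 10, 3); Brio gets -5.
Brio's induced payoffs are 2, -5, so Brio commits to Small. Subgame-perfect outcome: (L, Small) with payoffs (5, 2).

2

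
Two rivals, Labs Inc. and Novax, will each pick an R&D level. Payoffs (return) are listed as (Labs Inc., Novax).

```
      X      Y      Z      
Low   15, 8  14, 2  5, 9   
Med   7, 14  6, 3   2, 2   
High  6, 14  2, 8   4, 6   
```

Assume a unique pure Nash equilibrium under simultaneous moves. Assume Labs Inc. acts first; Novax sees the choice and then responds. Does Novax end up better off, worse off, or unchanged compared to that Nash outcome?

better off

Novax best-responds to each possible Labs Inc. move:
- Low: BR = Z, leader payoff 5.
- Med: BR = X, leader payoff 7.
- High: BR = X, leader payoff 6.
Labs Inc.'s induced payoffs are 5, 7, 6, so Labs Inc. commits to Med. Subgame-perfect outcome: (Med, X) with payoffs (7, 14).
Now find the simultaneous Nash equilibrium.
Labs Inc.'s best replies: X→Low; Y→Low; Z→Low.
Novax's best replies: Low→Z; Med→X; High→X.
The unique mutual best reply is (Low, Z), giving (5, 9).
Novax earns 14 sequentially versus 9 at the Nash outcome: better off.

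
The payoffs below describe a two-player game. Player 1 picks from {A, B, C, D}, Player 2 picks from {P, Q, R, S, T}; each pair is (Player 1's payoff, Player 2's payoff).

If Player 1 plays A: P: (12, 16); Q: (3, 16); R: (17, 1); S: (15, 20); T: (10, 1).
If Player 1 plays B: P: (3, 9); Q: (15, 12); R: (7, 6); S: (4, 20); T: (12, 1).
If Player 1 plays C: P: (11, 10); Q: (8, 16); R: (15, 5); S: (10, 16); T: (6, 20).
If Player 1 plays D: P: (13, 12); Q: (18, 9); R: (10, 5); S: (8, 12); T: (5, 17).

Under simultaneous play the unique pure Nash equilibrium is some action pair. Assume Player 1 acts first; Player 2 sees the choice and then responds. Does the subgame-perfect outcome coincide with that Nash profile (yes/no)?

yes

Backward induction with Player 1 moving first.
- A → Player 2 plays S (best of 16, 16, 1, 20, 1); Player 1 gets 15.
- B → Player 2 plays S (best of 9, 12, 6, 20, 1); Player 1 gets 4.
- C → Player 2 plays T (best of 10, 16, 5, 16, 20); Player 1 gets 6.
- D → Player 2 plays T (best of 12, 9, 5, 12, 17); Player 1 gets 5.
Maximizing over 15, 4, 6, 5, Player 1 chooses A. Subgame-perfect outcome: (A, S) with payoffs (15, 20).
Under simultaneous play:
Player 1's best replies: P→D; Q→D; R→A; S→A; T→B.
Player 2's best replies: A→S; B→S; C→T; D→T.
Only (A, S) has each player best-responding; Nash payoffs (15, 20).
Sequential outcome (A, S) coincides with the Nash profile (A, S).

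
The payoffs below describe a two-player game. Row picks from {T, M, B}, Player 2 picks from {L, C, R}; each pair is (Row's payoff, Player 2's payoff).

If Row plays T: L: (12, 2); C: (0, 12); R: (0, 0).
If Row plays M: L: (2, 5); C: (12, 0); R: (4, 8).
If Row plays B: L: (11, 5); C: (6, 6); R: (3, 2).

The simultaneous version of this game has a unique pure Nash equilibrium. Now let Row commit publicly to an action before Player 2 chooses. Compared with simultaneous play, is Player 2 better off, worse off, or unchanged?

worse off

Backward induction with Row moving first.
- T → Player 2 plays C (best of 2, 12, 0); Row gets 0.
- M → Player 2 plays R (best of 5, 0, 8); Row gets 4.
- B → Player 2 plays C (best of 5, 6, 2); Row gets 6.
Maximizing over 0, 4, 6, Row chooses B. Subgame-perfect outcome: (B, C) with payoffs (6, 6).
For the simultaneous game, intersect best replies.
Row's best replies: L→T; C→M; R→M.
Player 2's best replies: T→C; M→R; B→C.
Only (M, R) has each player best-responding; Nash payoffs (4, 8).
Player 2 earns 6 sequentially versus 8 at the Nash outcome: worse off.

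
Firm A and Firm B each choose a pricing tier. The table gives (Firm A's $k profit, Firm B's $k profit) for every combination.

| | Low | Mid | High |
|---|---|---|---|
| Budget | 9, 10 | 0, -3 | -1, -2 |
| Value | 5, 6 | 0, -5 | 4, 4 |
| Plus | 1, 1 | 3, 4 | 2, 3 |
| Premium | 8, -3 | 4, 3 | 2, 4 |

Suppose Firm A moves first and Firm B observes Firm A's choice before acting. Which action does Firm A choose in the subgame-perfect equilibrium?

Backward induction with Firm A moving first.
- Budget → Firm B plays Low (best of 10, -3, -2); Firm A gets 9.
- Value → Firm B plays Low (best of 6, -5, 4); Firm A gets 5.
- Plus → Firm B plays Mid (best of 1, 4, 3); Firm A gets 3.
- Premium → Firm B plays High (best of -3, 3, 4); Firm A gets 2.
Firm A's induced payoffs are 9, 5, 3, 2, so Firm A commits to Budget. Subgame-perfect outcome: (Budget, Low) with payoffs (9, 10).

Budget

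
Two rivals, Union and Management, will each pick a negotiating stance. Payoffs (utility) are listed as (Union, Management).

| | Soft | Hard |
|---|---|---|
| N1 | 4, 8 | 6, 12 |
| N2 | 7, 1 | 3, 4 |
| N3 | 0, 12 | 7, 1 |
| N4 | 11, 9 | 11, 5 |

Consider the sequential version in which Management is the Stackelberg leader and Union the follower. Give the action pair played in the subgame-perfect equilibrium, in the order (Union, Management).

(N4, Soft)

Solve by backward induction (Management leads).
- Soft → Union plays N4 (best of 4, 7, 0, 11); Management gets 9.
- Hard → Union plays N4 (best of 6, 3, 7, 11); Management gets 5.
Management's induced payoffs are 9, 5, so Management commits to Soft. Subgame-perfect outcome: (N4, Soft) with payoffs (11, 9).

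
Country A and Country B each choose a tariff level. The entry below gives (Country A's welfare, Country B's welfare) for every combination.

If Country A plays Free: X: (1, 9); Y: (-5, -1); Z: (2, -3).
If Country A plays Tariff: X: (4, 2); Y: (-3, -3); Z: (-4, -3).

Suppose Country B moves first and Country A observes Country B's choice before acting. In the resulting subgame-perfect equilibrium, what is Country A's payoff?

4

Country A best-responds to each possible Country B move:
- X: Country A compares 1, 4 and picks Tariff; Country B would get 2.
- Y: Country A compares -5, -3 and picks Tariff; Country B would get -3.
- Z: Country A compares 2, -4 and picks Free; Country B would get -3.
Among 2, -3, -3, the best is 2 at X. Subgame-perfect outcome: (Tariff, X) with payoffs (4, 2).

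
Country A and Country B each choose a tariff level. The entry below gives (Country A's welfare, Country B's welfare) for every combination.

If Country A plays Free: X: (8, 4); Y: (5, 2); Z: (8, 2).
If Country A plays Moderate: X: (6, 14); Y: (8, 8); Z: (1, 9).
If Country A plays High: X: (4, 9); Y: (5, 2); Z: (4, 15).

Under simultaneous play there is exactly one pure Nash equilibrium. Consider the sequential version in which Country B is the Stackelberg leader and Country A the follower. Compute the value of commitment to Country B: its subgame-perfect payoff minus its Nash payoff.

Solve by backward induction (Country B leads).
- X → Country A plays Free (best of 8, 6, 4); Country B gets 4.
- Y → Country A plays Moderate (best of 5, 8, 5); Country B gets 8.
- Z → Country A plays Free (best of 8, 1, 4); Country B gets 2.
Among 4, 8, 2, the best is 8 at Y. Subgame-perfect outcome: (Moderate, Y) with payoffs (8, 8).
Under simultaneous play:
Country A's best replies: X→Free; Y→Moderate; Z→Free.
Country B's best replies: Free→X; Moderate→X; High→Z.
The unique mutual best reply is (Free, X), giving (8, 4).
Country B's commitment gain: 8 − 4 = 4.

4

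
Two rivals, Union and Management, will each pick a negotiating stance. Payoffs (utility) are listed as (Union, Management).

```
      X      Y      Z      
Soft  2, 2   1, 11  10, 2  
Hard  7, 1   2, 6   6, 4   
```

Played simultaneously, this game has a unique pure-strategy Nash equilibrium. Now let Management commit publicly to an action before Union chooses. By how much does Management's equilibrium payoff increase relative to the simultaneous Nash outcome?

Work backward from Union's decision.
- X → Union plays Hard (best of 2, 7); Management gets 1.
- Y → Union plays Hard (best of 1, 2); Management gets 6.
- Z → Union plays Soft (best of 10, 6); Management gets 2.
Maximizing over 1, 6, 2, Management chooses Y. Subgame-perfect outcome: (Hard, Y) with payoffs (2, 6).
Under simultaneous play:
Union's best replies: X→Hard; Y→Hard; Z→Soft.
Management's best replies: Soft→Y; Hard→Y.
The unique mutual best reply is (Hard, Y), giving (2, 6).
Management's commitment gain: 6 − 6 = 0.

0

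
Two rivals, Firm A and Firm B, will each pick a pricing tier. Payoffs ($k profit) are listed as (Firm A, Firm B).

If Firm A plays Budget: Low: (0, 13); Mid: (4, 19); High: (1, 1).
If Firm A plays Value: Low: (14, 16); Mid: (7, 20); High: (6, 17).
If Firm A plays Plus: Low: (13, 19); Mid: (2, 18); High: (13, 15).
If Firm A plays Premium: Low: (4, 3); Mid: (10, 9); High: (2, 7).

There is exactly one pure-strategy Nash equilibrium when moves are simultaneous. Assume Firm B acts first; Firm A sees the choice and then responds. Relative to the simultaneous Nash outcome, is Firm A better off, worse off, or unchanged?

better off

Firm A best-responds to each possible Firm B move:
- Low: BR = Value, leader payoff 16.
- Mid: BR = Premium, leader payoff 9.
- High: BR = Plus, leader payoff 15.
Firm B's induced payoffs are 16, 9, 15, so Firm B commits to Low. Subgame-perfect outcome: (Value, Low) with payoffs (14, 16).
For the simultaneous game, intersect best replies.
Firm A's best replies: Low→Value; Mid→Premium; High→Plus.
Firm B's best replies: Budget→Mid; Value→Mid; Plus→Low; Premium→Mid.
Only (Premium, Mid) has each player best-responding; Nash payoffs (10, 9).
Firm A earns 14 sequentially versus 10 at the Nash outcome: better off.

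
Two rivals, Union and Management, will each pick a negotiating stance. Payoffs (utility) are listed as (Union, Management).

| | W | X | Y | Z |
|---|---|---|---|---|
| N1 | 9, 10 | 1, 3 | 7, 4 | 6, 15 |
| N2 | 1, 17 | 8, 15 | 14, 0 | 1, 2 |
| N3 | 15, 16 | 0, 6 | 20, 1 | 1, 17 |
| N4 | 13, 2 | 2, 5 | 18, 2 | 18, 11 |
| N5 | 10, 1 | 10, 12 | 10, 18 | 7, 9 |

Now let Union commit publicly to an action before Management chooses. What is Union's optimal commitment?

N4

Management best-responds to each possible Union move:
- N1 → Management plays Z (best of 10, 3, 4, 15); Union gets 6.
- N2 → Management plays W (best of 17, 15, 0, 2); Union gets 1.
- N3 → Management plays Z (best of 16, 6, 1, 17); Union gets 1.
- N4 → Management plays Z (best of 2, 5, 2, 11); Union gets 18.
- N5 → Management plays Y (best of 1, 12, 18, 9); Union gets 10.
Union's induced payoffs are 6, 1, 1, 18, 10, so Union commits to N4. Subgame-perfect outcome: (N4, Z) with payoffs (18, 11).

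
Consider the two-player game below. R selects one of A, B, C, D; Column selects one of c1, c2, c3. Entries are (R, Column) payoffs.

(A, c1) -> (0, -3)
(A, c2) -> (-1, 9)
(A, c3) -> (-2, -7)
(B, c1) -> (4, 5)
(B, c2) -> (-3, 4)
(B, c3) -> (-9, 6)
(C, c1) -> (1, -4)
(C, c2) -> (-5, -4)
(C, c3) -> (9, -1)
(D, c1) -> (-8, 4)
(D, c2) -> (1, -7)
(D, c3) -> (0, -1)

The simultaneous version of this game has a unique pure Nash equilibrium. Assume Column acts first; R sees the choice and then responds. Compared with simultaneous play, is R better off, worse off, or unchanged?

worse off

Work backward from R's decision.
- c1 → R plays B (best of 0, 4, 1, -8); Column gets 5.
- c2 → R plays D (best of -1, -3, -5, 1); Column gets -7.
- c3 → R plays C (best of -2, -9, 9, 0); Column gets -1.
Column's induced payoffs are 5, -7, -1, so Column commits to c1. Subgame-perfect outcome: (B, c1) with payoffs (4, 5).
Now find the simultaneous Nash equilibrium.
R's best replies: c1→B; c2→D; c3→C.
Column's best replies: A→c2; B→c3; C→c3; D→c1.
Only (C, c3) has each player best-responding; Nash payoffs (9, -1).
R earns 4 sequentially versus 9 at the Nash outcome: worse off.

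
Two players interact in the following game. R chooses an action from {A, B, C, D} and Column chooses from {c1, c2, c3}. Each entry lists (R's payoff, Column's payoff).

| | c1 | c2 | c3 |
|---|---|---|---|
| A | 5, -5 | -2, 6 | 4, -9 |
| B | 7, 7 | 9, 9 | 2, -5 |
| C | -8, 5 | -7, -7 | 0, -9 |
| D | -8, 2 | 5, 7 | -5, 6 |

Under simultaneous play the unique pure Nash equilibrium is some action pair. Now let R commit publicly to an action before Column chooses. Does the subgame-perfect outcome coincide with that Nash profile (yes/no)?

Backward induction with R moving first.
- A: Column compares -5, 6, -9 and picks c2; R would get -2.
- B: Column compares 7, 9, -5 and picks c2; R would get 9.
- C: Column compares 5, -7, -9 and picks c1; R would get -8.
- D: Column compares 2, 7, 6 and picks c2; R would get 5.
Among -2, 9, -8, 5, the best is 9 at B. Subgame-perfect outcome: (B, c2) with payoffs (9, 9).
For the simultaneous game, intersect best replies.
R's best replies: c1→B; c2→B; c3→A.
Column's best replies: A→c2; B→c2; C→c1; D→c2.
Only (B, c2) has each player best-responding; Nash payoffs (9, 9).
Sequential outcome (B, c2) coincides with the Nash profile (B, c2).

yes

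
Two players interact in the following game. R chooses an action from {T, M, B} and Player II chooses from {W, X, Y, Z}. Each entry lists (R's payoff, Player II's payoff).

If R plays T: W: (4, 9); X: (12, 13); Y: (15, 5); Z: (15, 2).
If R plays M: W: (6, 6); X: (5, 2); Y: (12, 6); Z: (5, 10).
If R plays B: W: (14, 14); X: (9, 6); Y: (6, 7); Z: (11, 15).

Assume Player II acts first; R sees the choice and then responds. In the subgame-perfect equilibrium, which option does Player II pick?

Work backward from R's decision.
- W: R compares 4, 6, 14 and picks B; Player II would get 14.
- X: R compares 12, 5, 9 and picks T; Player II would get 13.
- Y: R compares 15, 12, 6 and picks T; Player II would get 5.
- Z: R compares 15, 5, 11 and picks T; Player II would get 2.
Among 14, 13, 5, 2, the best is 14 at W. Subgame-perfect outcome: (B, W) with payoffs (14, 14).

W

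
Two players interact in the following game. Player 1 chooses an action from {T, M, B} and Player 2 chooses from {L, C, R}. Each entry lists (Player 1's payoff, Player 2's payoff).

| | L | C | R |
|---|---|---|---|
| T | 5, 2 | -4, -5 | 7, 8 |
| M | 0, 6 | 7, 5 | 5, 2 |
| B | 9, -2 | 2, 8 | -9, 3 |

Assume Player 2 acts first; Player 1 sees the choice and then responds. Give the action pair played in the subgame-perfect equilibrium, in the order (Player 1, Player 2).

(T, R)

Solve by backward induction (Player 2 leads).
- L: Player 1 compares 5, 0, 9 and picks B; Player 2 would get -2.
- C: Player 1 compares -4, 7, 2 and picks M; Player 2 would get 5.
- R: Player 1 compares 7, 5, -9 and picks T; Player 2 would get 8.
Among -2, 5, 8, the best is 8 at R. Subgame-perfect outcome: (T, R) with payoffs (7, 8).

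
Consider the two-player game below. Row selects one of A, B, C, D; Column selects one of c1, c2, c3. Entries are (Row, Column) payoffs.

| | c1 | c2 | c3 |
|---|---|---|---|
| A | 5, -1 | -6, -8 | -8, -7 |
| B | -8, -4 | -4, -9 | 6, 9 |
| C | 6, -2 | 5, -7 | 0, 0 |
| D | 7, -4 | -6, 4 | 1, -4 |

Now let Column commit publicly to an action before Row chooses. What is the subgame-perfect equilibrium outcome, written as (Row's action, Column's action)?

(B, c3)

Solve by backward induction (Column leads).
- c1 → Row plays D (best of 5, -8, 6, 7); Column gets -4.
- c2 → Row plays C (best of -6, -4, 5, -6); Column gets -7.
- c3 → Row plays B (best of -8, 6, 0, 1); Column gets 9.
Column's induced payoffs are -4, -7, 9, so Column commits to c3. Subgame-perfect outcome: (B, c3) with payoffs (6, 9).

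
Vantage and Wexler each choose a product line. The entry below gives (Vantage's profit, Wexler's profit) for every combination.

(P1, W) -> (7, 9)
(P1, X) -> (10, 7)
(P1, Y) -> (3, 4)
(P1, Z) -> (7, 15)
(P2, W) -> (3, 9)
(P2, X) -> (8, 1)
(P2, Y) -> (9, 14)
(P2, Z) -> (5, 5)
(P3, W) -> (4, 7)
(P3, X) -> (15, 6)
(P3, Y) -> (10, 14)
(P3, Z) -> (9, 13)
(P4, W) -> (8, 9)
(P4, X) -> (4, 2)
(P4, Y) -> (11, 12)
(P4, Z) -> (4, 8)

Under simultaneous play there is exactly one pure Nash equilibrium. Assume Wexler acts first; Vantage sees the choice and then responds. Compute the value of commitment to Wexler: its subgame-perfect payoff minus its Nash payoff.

Vantage best-responds to each possible Wexler move:
- W: BR = P4, leader payoff 9.
- X: BR = P3, leader payoff 6.
- Y: BR = P4, leader payoff 12.
- Z: BR = P3, leader payoff 13.
Among 9, 6, 12, 13, the best is 13 at Z. Subgame-perfect outcome: (P3, Z) with payoffs (9, 13).
For the simultaneous game, intersect best replies.
Vantage's best replies: W→P4; X→P3; Y→P4; Z→P3.
Wexler's best replies: P1→Z; P2→Y; P3→Y; P4→Y.
The unique mutual best reply is (P4, Y), giving (11, 12).
Wexler's commitment gain: 13 − 12 = 1.

1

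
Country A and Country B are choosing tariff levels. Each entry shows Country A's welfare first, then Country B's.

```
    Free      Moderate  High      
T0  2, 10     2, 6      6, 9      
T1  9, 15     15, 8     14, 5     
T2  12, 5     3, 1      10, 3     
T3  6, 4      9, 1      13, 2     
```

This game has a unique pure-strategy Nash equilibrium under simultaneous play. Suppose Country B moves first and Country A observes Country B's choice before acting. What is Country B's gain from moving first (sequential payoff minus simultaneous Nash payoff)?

3

Country A best-responds to each possible Country B move:
- Free: Country A compares 2, 9, 12, 6 and picks T2; Country B would get 5.
- Moderate: Country A compares 2, 15, 3, 9 and picks T1; Country B would get 8.
- High: Country A compares 6, 14, 10, 13 and picks T1; Country B would get 5.
Country B's induced payoffs are 5, 8, 5, so Country B commits to Moderate. Subgame-perfect outcome: (T1, Moderate) with payoffs (15, 8).
For the simultaneous game, intersect best replies.
Country A's best replies: Free→T2; Moderate→T1; High→T1.
Country B's best replies: T0→Free; T1→Free; T2→Free; T3→Free.
Only (T2, Free) has each player best-responding; Nash payoffs (12, 5).
Country B's commitment gain: 8 − 5 = 3.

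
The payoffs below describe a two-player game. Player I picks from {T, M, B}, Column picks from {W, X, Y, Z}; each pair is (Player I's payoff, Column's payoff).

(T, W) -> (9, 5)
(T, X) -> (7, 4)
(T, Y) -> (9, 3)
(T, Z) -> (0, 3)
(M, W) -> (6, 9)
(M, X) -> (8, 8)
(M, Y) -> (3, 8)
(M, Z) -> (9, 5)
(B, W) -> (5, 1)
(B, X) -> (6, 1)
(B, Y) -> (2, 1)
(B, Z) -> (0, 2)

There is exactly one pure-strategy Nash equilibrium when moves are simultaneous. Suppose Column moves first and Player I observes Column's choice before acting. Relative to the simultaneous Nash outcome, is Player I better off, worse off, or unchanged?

worse off

Work backward from Player I's decision.
- W → Player I plays T (best of 9, 6, 5); Column gets 5.
- X → Player I plays M (best of 7, 8, 6); Column gets 8.
- Y → Player I plays T (best of 9, 3, 2); Column gets 3.
- Z → Player I plays M (best of 0, 9, 0); Column gets 5.
Maximizing over 5, 8, 3, 5, Column chooses X. Subgame-perfect outcome: (M, X) with payoffs (8, 8).
Under simultaneous play:
Player I's best replies: W→T; X→M; Y→T; Z→M.
Column's best replies: T→W; M→W; B→Z.
Only (T, W) has each player best-responding; Nash payoffs (9, 5).
Player I earns 8 sequentially versus 9 at the Nash outcome: worse off.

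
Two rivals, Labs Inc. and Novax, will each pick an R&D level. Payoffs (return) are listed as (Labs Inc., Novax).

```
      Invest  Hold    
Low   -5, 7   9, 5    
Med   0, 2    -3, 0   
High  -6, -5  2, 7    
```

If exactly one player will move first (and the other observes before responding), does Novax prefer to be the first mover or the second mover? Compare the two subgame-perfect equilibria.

If Labs Inc. leads: Novax's best replies are Low→Invest, Med→Invest, High→Hold; Labs Inc.'s induced payoffs -5, 0, 2; outcome (High, Hold), payoffs (2, 7).
If Novax leads: Labs Inc.'s best replies are Invest→Med, Hold→Low; Novax's induced payoffs 2, 5; outcome (Low, Hold), payoffs (9, 5).
Novax gets 5 moving first and 7 moving second, so Novax prefers to move second.

second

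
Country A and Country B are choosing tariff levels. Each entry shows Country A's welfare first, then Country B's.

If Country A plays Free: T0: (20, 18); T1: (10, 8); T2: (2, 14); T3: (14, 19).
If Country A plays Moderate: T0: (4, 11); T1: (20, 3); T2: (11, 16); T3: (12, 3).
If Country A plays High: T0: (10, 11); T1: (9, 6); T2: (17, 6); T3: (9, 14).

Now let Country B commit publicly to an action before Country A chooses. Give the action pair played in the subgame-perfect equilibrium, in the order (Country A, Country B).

Country A best-responds to each possible Country B move:
- T0: BR = Free, leader payoff 18.
- T1: BR = Moderate, leader payoff 3.
- T2: BR = High, leader payoff 6.
- T3: BR = Free, leader payoff 19.
Maximizing over 18, 3, 6, 19, Country B chooses T3. Subgame-perfect outcome: (Free, T3) with payoffs (14, 19).

(Free, T3)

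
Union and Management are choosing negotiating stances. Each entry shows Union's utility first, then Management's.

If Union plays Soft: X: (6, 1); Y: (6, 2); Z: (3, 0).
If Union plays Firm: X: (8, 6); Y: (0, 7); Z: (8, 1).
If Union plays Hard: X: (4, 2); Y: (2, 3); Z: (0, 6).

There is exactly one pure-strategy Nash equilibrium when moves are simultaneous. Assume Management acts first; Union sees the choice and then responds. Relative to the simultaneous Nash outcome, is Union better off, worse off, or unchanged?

better off

Solve by backward induction (Management leads).
- X: Union compares 6, 8, 4 and picks Firm; Management would get 6.
- Y: Union compares 6, 0, 2 and picks Soft; Management would get 2.
- Z: Union compares 3, 8, 0 and picks Firm; Management would get 1.
Management's induced payoffs are 6, 2, 1, so Management commits to X. Subgame-perfect outcome: (Firm, X) with payoffs (8, 6).
Now find the simultaneous Nash equilibrium.
Union's best replies: X→Firm; Y→Soft; Z→Firm.
Management's best replies: Soft→Y; Firm→Y; Hard→Z.
Only (Soft, Y) has each player best-responding; Nash payoffs (6, 2).
Union earns 8 sequentially versus 6 at the Nash outcome: better off.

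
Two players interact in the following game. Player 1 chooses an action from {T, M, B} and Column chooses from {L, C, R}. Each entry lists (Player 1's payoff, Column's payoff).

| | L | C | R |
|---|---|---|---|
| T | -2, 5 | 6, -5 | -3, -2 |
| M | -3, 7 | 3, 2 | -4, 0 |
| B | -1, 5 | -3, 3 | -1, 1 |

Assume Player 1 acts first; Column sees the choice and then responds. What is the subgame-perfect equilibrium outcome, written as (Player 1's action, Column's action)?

Backward induction with Player 1 moving first.
- T → Column plays L (best of 5, -5, -2); Player 1 gets -2.
- M → Column plays L (best of 7, 2, 0); Player 1 gets -3.
- B → Column plays L (best of 5, 3, 1); Player 1 gets -1.
Player 1's induced payoffs are -2, -3, -1, so Player 1 commits to B. Subgame-perfect outcome: (B, L) with payoffs (-1, 5).

(B, L)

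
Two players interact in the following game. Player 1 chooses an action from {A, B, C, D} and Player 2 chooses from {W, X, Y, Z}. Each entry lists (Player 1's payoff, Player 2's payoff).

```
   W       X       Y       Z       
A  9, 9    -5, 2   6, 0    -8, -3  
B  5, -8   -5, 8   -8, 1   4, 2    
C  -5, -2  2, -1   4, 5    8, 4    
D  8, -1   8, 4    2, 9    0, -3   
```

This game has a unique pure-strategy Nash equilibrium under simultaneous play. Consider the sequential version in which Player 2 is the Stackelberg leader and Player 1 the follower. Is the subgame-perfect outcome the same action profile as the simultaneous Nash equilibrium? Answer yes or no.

yes

Work backward from Player 1's decision.
- W → Player 1 plays A (best of 9, 5, -5, 8); Player 2 gets 9.
- X → Player 1 plays D (best of -5, -5, 2, 8); Player 2 gets 4.
- Y → Player 1 plays A (best of 6, -8, 4, 2); Player 2 gets 0.
- Z → Player 1 plays C (best of -8, 4, 8, 0); Player 2 gets 4.
Maximizing over 9, 4, 0, 4, Player 2 chooses W. Subgame-perfect outcome: (A, W) with payoffs (9, 9).
Now find the simultaneous Nash equilibrium.
Player 1's best replies: W→A; X→D; Y→A; Z→C.
Player 2's best replies: A→W; B→X; C→Y; D→Y.
Only (A, W) has each player best-responding; Nash payoffs (9, 9).
Sequential outcome (A, W) coincides with the Nash profile (A, W).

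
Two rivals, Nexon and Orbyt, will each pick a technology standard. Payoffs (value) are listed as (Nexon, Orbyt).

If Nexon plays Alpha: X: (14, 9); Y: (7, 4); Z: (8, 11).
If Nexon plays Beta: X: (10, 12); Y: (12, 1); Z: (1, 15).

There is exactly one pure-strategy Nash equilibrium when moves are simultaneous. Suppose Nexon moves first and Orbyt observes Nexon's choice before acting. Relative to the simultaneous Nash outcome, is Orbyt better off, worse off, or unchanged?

unchanged

Work backward from Orbyt's decision.
- Alpha: Orbyt compares 9, 4, 11 and picks Z; Nexon would get 8.
- Beta: Orbyt compares 12, 1, 15 and picks Z; Nexon would get 1.
Maximizing over 8, 1, Nexon chooses Alpha. Subgame-perfect outcome: (Alpha, Z) with payoffs (8, 11).
Under simultaneous play:
Nexon's best replies: X→Alpha; Y→Beta; Z→Alpha.
Orbyt's best replies: Alpha→Z; Beta→Z.
The unique mutual best reply is (Alpha, Z), giving (8, 11).
Orbyt earns 11 sequentially versus 11 at the Nash outcome: unchanged.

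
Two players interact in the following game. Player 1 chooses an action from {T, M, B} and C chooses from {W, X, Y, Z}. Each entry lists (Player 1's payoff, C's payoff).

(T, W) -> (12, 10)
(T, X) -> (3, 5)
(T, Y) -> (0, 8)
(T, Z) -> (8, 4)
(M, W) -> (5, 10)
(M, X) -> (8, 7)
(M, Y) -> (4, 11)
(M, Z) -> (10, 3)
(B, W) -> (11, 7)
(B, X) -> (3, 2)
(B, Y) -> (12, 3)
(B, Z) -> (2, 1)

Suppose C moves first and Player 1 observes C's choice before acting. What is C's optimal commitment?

W

Player 1 best-responds to each possible C move:
- W → Player 1 plays T (best of 12, 5, 11); C gets 10.
- X → Player 1 plays M (best of 3, 8, 3); C gets 7.
- Y → Player 1 plays B (best of 0, 4, 12); C gets 3.
- Z → Player 1 plays M (best of 8, 10, 2); C gets 3.
Among 10, 7, 3, 3, the best is 10 at W. Subgame-perfect outcome: (T, W) with payoffs (12, 10).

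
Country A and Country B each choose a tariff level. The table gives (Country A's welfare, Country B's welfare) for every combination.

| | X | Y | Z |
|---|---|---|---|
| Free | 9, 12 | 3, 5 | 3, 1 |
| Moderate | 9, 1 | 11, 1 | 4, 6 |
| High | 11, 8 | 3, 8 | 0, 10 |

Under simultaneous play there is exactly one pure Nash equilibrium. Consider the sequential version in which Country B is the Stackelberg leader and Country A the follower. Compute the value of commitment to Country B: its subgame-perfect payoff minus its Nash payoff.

2

Work backward from Country A's decision.
- X: BR = High, leader payoff 8.
- Y: BR = Moderate, leader payoff 1.
- Z: BR = Moderate, leader payoff 6.
Country B's induced payoffs are 8, 1, 6, so Country B commits to X. Subgame-perfect outcome: (High, X) with payoffs (11, 8).
For the simultaneous game, intersect best replies.
Country A's best replies: X→High; Y→Moderate; Z→Moderate.
Country B's best replies: Free→X; Moderate→Z; High→Z.
The unique mutual best reply is (Moderate, Z), giving (4, 6).
Country B's commitment gain: 8 − 6 = 2.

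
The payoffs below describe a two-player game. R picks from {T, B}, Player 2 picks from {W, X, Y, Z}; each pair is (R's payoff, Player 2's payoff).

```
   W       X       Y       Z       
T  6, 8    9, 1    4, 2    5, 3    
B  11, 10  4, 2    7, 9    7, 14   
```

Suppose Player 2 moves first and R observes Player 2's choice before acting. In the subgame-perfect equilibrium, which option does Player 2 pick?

Z

Work backward from R's decision.
- W: R compares 6, 11 and picks B; Player 2 would get 10.
- X: R compares 9, 4 and picks T; Player 2 would get 1.
- Y: R compares 4, 7 and picks B; Player 2 would get 9.
- Z: R compares 5, 7 and picks B; Player 2 would get 14.
Player 2's induced payoffs are 10, 1, 9, 14, so Player 2 commits to Z. Subgame-perfect outcome: (B, Z) with payoffs (7, 14).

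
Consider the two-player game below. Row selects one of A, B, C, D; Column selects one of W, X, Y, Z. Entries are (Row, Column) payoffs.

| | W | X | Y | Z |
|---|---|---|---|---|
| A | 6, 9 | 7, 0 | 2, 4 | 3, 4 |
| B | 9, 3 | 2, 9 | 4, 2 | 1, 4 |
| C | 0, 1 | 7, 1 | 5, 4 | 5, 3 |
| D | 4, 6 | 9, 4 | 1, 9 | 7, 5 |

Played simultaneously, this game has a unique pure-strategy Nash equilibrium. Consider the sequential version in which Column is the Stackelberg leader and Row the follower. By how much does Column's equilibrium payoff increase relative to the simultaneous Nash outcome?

Work backward from Row's decision.
- W: BR = B, leader payoff 3.
- X: BR = D, leader payoff 4.
- Y: BR = C, leader payoff 4.
- Z: BR = D, leader payoff 5.
Among 3, 4, 4, 5, the best is 5 at Z. Subgame-perfect outcome: (D, Z) with payoffs (7, 5).
For the simultaneous game, intersect best replies.
Row's best replies: W→B; X→D; Y→C; Z→D.
Column's best replies: A→W; B→X; C→Y; D→Y.
Only (C, Y) has each player best-responding; Nash payoffs (5, 4).
Column's commitment gain: 5 − 4 = 1.

1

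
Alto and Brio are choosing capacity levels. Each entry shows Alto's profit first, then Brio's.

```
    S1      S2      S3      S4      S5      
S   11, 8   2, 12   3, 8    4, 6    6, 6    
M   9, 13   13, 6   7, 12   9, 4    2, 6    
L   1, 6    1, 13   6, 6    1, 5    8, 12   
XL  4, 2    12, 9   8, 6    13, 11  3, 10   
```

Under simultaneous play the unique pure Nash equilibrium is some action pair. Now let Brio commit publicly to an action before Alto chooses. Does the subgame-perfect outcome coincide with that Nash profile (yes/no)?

no

Backward induction with Brio moving first.
- S1 → Alto plays S (best of 11, 9, 1, 4); Brio gets 8.
- S2 → Alto plays M (best of 2, 13, 1, 12); Brio gets 6.
- S3 → Alto plays XL (best of 3, 7, 6, 8); Brio gets 6.
- S4 → Alto plays XL (best of 4, 9, 1, 13); Brio gets 11.
- S5 → Alto plays L (best of 6, 2, 8, 3); Brio gets 12.
Maximizing over 8, 6, 6, 11, 12, Brio chooses S5. Subgame-perfect outcome: (L, S5) with payoffs (8, 12).
Now find the simultaneous Nash equilibrium.
Alto's best replies: S1→S; S2→M; S3→XL; S4→XL; S5→L.
Brio's best replies: S→S2; M→S1; L→S2; XL→S4.
The unique mutual best reply is (XL, S4), giving (13, 11).
Sequential outcome (L, S5) differs from the Nash profile (XL, S4).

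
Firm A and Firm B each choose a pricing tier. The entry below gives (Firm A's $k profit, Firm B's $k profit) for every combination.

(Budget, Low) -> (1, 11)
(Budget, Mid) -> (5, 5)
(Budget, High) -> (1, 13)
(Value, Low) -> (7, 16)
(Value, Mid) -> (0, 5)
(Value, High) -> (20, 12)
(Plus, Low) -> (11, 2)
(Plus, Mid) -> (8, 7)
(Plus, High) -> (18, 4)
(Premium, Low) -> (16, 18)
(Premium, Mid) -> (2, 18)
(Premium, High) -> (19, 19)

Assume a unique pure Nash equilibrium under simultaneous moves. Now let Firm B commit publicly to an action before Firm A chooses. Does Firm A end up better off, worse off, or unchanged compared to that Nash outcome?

Solve by backward induction (Firm B leads).
- Low: BR = Premium, leader payoff 18.
- Mid: BR = Plus, leader payoff 7.
- High: BR = Value, leader payoff 12.
Maximizing over 18, 7, 12, Firm B chooses Low. Subgame-perfect outcome: (Premium, Low) with payoffs (16, 18).
Under simultaneous play:
Firm A's best replies: Low→Premium; Mid→Plus; High→Value.
Firm B's best replies: Budget→High; Value→Low; Plus→Mid; Premium→High.
Only (Plus, Mid) has each player best-responding; Nash payoffs (8, 7).
Firm A earns 16 sequentially versus 8 at the Nash outcome: better off.

better off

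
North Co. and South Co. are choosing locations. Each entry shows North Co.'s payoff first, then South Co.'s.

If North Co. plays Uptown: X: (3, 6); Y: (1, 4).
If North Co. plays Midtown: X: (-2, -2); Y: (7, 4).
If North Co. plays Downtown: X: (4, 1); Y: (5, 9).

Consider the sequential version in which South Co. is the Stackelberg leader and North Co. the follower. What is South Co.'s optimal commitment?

Backward induction with South Co. moving first.
- X: BR = Downtown, leader payoff 1.
- Y: BR = Midtown, leader payoff 4.
Maximizing over 1, 4, South Co. chooses Y. Subgame-perfect outcome: (Midtown, Y) with payoffs (7, 4).

Y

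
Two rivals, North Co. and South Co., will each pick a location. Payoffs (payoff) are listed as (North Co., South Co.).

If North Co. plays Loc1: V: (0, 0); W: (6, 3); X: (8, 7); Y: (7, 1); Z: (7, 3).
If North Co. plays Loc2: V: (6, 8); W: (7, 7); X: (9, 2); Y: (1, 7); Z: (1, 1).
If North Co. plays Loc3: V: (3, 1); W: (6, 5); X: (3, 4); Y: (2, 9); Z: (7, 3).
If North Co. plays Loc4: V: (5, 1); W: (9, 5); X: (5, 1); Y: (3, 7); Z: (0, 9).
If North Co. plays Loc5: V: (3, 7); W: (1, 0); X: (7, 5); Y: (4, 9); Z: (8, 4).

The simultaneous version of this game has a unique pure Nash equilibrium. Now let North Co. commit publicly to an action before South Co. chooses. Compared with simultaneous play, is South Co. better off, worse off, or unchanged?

worse off

Backward induction with North Co. moving first.
- Loc1: BR = X, leader payoff 8.
- Loc2: BR = V, leader payoff 6.
- Loc3: BR = Y, leader payoff 2.
- Loc4: BR = Z, leader payoff 0.
- Loc5: BR = Y, leader payoff 4.
North Co.'s induced payoffs are 8, 6, 2, 0, 4, so North Co. commits to Loc1. Subgame-perfect outcome: (Loc1, X) with payoffs (8, 7).
Now find the simultaneous Nash equilibrium.
North Co.'s best replies: V→Loc2; W→Loc4; X→Loc2; Y→Loc1; Z→Loc5.
South Co.'s best replies: Loc1→X; Loc2→V; Loc3→Y; Loc4→Z; Loc5→Y.
Only (Loc2, V) has each player best-responding; Nash payoffs (6, 8).
South Co. earns 7 sequentially versus 8 at the Nash outcome: worse off.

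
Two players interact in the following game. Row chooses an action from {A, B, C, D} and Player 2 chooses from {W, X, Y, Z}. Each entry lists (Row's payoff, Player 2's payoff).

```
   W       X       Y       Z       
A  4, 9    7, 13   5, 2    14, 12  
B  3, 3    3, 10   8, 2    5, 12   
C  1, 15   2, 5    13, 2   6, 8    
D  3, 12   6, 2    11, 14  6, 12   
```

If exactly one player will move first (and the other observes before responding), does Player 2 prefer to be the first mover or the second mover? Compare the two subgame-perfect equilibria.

second

If Row leads: Player 2's best replies are A→X, B→Z, C→W, D→Y; Row's induced payoffs 7, 5, 1, 11; outcome (D, Y), payoffs (11, 14).
If Player 2 leads: Row's best replies are W→A, X→A, Y→C, Z→A; Player 2's induced payoffs 9, 13, 2, 12; outcome (A, X), payoffs (7, 13).
Player 2 gets 13 moving first and 14 moving second, so Player 2 prefers to move second.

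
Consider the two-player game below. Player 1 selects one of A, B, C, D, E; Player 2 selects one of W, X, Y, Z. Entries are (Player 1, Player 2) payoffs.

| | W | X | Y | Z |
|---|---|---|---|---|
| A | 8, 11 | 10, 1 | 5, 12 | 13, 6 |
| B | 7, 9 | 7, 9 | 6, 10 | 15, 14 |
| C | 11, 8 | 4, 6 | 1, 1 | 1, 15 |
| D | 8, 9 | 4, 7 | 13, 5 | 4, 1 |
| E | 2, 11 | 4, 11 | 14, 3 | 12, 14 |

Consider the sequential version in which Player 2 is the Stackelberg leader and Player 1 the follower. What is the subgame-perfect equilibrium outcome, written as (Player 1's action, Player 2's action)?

(B, Z)

Player 1 best-responds to each possible Player 2 move:
- W: Player 1 compares 8, 7, 11, 8, 2 and picks C; Player 2 would get 8.
- X: Player 1 compares 10, 7, 4, 4, 4 and picks A; Player 2 would get 1.
- Y: Player 1 compares 5, 6, 1, 13, 14 and picks E; Player 2 would get 3.
- Z: Player 1 compares 13, 15, 1, 4, 12 and picks B; Player 2 would get 14.
Player 2's induced payoffs are 8, 1, 3, 14, so Player 2 commits to Z. Subgame-perfect outcome: (B, Z) with payoffs (15, 14).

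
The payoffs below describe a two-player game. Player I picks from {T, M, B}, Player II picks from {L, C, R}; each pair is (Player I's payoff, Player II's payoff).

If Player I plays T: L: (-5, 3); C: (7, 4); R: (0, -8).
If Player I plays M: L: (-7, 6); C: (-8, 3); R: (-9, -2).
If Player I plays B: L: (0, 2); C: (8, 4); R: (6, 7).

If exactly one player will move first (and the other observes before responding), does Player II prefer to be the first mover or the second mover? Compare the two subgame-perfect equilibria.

first

If Player I leads: Player II's best replies are T→C, M→L, B→R; Player I's induced payoffs 7, -7, 6; outcome (T, C), payoffs (7, 4).
If Player II leads: Player I's best replies are L→B, C→B, R→B; Player II's induced payoffs 2, 4, 7; outcome (B, R), payoffs (6, 7).
Player II gets 7 moving first and 4 moving second, so Player II prefers to move first.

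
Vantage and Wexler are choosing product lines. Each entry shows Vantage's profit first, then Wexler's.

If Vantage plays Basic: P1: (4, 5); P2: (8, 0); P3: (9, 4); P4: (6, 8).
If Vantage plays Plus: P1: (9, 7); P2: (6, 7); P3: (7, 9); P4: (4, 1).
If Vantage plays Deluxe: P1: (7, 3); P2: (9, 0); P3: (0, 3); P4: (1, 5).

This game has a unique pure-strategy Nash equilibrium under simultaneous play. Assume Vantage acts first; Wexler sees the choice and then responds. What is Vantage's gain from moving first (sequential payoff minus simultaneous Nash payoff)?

Backward induction with Vantage moving first.
- Basic: BR = P4, leader payoff 6.
- Plus: BR = P3, leader payoff 7.
- Deluxe: BR = P4, leader payoff 1.
Among 6, 7, 1, the best is 7 at Plus. Subgame-perfect outcome: (Plus, P3) with payoffs (7, 9).
Now find the simultaneous Nash equilibrium.
Vantage's best replies: P1→Plus; P2→Deluxe; P3→Basic; P4→Basic.
Wexler's best replies: Basic→P4; Plus→P3; Deluxe→P4.
Only (Basic, P4) has each player best-responding; Nash payoffs (6, 8).
Vantage's commitment gain: 7 − 6 = 1.

1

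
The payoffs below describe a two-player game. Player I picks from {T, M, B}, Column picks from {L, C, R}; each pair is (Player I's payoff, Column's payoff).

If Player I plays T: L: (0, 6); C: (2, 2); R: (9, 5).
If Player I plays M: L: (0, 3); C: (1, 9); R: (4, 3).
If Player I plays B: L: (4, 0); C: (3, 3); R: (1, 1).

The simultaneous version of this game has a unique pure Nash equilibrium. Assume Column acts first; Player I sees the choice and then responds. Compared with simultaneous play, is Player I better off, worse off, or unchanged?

Backward induction with Column moving first.
- L: Player I compares 0, 0, 4 and picks B; Column would get 0.
- C: Player I compares 2, 1, 3 and picks B; Column would get 3.
- R: Player I compares 9, 4, 1 and picks T; Column would get 5.
Among 0, 3, 5, the best is 5 at R. Subgame-perfect outcome: (T, R) with payoffs (9, 5).
Under simultaneous play:
Player I's best replies: L→B; C→B; R→T.
Column's best replies: T→L; M→C; B→C.
Only (B, C) has each player best-responding; Nash payoffs (3, 3).
Player I earns 9 sequentially versus 3 at the Nash outcome: better off.

better off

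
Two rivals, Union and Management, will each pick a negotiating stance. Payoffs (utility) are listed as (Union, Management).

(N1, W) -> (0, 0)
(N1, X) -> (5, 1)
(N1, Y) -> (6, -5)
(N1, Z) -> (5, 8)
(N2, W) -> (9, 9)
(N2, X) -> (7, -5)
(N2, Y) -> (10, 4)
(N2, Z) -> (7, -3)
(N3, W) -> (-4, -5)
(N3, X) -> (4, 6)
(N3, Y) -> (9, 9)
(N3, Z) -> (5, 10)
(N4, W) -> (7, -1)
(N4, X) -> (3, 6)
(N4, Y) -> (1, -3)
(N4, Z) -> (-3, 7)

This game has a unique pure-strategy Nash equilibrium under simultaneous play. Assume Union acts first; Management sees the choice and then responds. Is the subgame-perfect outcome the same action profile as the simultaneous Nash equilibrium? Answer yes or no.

Solve by backward induction (Union leads).
- N1: BR = Z, leader payoff 5.
- N2: BR = W, leader payoff 9.
- N3: BR = Z, leader payoff 5.
- N4: BR = Z, leader payoff -3.
Maximizing over 5, 9, 5, -3, Union chooses N2. Subgame-perfect outcome: (N2, W) with payoffs (9, 9).
Under simultaneous play:
Union's best replies: W→N2; X→N2; Y→N2; Z→N2.
Management's best replies: N1→Z; N2→W; N3→Z; N4→Z.
Only (N2, W) has each player best-responding; Nash payoffs (9, 9).
Sequential outcome (N2, W) coincides with the Nash profile (N2, W).

yes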